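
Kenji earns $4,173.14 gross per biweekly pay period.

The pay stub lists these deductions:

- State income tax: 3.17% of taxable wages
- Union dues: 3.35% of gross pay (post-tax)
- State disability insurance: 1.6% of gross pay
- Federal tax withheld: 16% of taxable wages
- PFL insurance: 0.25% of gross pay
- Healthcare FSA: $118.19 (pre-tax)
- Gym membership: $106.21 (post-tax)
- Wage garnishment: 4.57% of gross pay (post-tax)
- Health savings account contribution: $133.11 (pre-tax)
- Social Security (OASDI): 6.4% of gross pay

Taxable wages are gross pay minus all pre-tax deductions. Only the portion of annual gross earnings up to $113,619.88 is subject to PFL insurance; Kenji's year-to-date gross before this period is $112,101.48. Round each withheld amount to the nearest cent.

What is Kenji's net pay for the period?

Healthcare FSA: $118.19
Health savings account contribution: $133.11
Pre-tax total = $118.19 + $133.11 = $251.30
Taxable wages = $4,173.14 − $251.30 = $3,921.84
State income tax: $3,921.84 × 0.0317 = $124.32
Federal tax withheld: $3,921.84 × 0.16 = $627.49
State disability insurance: $4,173.14 × 0.016 = $66.77
PFL insurance: only $113,619.88 − $112,101.48 = $1,518.40 of this check is subject → $1,518.40 × 0.0025 = $3.80
Social Security (OASDI): $4,173.14 × 0.064 = $267.08
Wage garnishment: $4,173.14 × 0.0457 = $190.71
Union dues: $4,173.14 × 0.0335 = $139.80
Gym membership: $106.21
Total deductions = $118.19 + $133.11 + $124.32 + $627.49 + $66.77 + $3.80 + $267.08 + $190.71 + $139.80 + $106.21 = $1,777.48
Net pay = $4,173.14 − $1,777.48 = $2,395.66

$2,395.66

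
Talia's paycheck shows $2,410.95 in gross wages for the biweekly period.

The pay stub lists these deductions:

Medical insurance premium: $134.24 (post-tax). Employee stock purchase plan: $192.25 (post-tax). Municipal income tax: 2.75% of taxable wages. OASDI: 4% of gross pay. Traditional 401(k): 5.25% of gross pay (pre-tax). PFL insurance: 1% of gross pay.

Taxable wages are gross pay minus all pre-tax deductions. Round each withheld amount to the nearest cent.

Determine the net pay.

$1,774.52

Traditional 401(k): $2,410.95 × 0.0525 = $126.57
Taxable wages = $2,410.95 − $126.57 = $2,284.38
Municipal income tax: $2,284.38 × 0.0275 = $62.82
OASDI: $2,410.95 × 0.04 = $96.44
PFL insurance: $2,410.95 × 0.01 = $24.11
Medical insurance premium: $134.24
Employee stock purchase plan: $192.25
Total deductions = $126.57 + $62.82 + $96.44 + $24.11 + $134.24 + $192.25 = $636.43
Net pay = $2,410.95 − $636.43 = $1,774.52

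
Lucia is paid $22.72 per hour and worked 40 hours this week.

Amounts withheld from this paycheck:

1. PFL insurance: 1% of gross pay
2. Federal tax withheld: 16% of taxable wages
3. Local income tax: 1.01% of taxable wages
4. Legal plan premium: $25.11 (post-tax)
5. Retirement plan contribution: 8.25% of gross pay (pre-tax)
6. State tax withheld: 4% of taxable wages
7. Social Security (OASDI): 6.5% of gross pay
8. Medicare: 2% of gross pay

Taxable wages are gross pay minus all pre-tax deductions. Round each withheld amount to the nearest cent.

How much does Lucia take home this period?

Gross pay: 40 × $22.72 = $908.80
Retirement plan contribution: $908.80 × 0.0825 = $74.98
Taxable wages = $908.80 − $74.98 = $833.82
Federal tax withheld: $833.82 × 0.16 = $133.41
State tax withheld: $833.82 × 0.04 = $33.35
Local income tax: $833.82 × 0.0101 = $8.42
Social Security (OASDI): $908.80 × 0.065 = $59.07
Medicare: $908.80 × 0.02 = $18.18
PFL insurance: $908.80 × 0.01 = $9.09
Legal plan premium: $25.11
Total deductions = $74.98 + $133.41 + $33.35 + $8.42 + $59.07 + $18.18 + $9.09 + $25.11 = $361.61
Net pay = $908.80 − $361.61 = $547.19

$547.19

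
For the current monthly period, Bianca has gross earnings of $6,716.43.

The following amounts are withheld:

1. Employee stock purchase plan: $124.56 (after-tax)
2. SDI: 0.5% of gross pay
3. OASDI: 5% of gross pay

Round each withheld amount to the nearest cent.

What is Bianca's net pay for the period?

SDI: $6,716.43 × 0.005 = $33.58
OASDI: $6,716.43 × 0.05 = $335.82
Employee stock purchase plan: $124.56
Total deductions = $33.58 + $335.82 + $124.56 = $493.96
Net pay = $6,716.43 − $493.96 = $6,222.47

$6,222.47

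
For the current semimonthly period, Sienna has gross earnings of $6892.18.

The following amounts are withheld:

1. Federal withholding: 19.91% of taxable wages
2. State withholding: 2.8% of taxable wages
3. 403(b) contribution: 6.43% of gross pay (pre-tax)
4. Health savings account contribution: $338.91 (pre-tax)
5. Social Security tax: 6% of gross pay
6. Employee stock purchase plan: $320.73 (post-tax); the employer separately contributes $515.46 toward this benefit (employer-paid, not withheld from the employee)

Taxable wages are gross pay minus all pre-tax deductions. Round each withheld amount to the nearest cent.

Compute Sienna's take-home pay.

$3988.24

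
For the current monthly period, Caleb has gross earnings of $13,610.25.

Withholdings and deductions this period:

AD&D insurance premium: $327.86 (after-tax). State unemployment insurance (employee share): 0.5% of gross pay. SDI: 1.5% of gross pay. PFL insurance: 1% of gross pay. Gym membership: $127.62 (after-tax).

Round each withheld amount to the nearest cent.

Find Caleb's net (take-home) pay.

State unemployment insurance (employee share): $13,610.25 × 0.005 = $68.05
SDI: $13,610.25 × 0.015 = $204.15
PFL insurance: $13,610.25 × 0.01 = $136.10
Gym membership: $127.62
AD&D insurance premium: $327.86
Total deductions = $68.05 + $204.15 + $136.10 + $127.62 + $327.86 = $863.78
Net pay = $13,610.25 − $863.78 = $12,746.47

$12,746.47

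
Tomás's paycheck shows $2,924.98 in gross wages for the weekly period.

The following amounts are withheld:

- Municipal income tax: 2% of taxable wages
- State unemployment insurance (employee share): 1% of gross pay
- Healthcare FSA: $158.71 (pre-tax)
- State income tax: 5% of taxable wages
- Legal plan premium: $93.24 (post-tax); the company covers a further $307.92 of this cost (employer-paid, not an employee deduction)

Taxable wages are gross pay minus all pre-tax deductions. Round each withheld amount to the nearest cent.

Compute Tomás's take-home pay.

$2,450.14

Healthcare FSA: $158.71
Taxable wages = $2,924.98 − $158.71 = $2,766.27
State income tax: $2,766.27 × 0.05 = $138.31
Municipal income tax: $2,766.27 × 0.02 = $55.33
State unemployment insurance (employee share): $2,924.98 × 0.01 = $29.25
Legal plan premium: $93.24
(Employer's $307.92 toward legal plan premium is not withheld from the employee.)
Total deductions = $158.71 + $138.31 + $55.33 + $29.25 + $93.24 = $474.84
Net pay = $2,924.98 − $474.84 = $2,450.14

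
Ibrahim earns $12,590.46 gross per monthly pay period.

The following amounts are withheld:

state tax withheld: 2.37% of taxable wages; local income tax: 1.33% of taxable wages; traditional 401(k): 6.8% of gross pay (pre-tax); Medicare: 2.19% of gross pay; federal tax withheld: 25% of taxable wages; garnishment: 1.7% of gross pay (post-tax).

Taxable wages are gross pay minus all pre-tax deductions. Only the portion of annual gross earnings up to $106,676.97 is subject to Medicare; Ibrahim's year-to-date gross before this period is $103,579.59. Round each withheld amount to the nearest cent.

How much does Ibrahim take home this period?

$8,084.69

Traditional 401(k): $12,590.46 × 0.068 = $856.15
Taxable wages = $12,590.46 − $856.15 = $11,734.31
State tax withheld: $11,734.31 × 0.0237 = $278.10
Local income tax: $11,734.31 × 0.0133 = $156.07
Federal tax withheld: $11,734.31 × 0.25 = $2,933.58
Medicare: only $106,676.97 − $103,579.59 = $3,097.38 of this check is subject → $3,097.38 × 0.0219 = $67.83
Garnishment: $12,590.46 × 0.017 = $214.04
Total deductions = $856.15 + $278.10 + $156.07 + $2,933.58 + $67.83 + $214.04 = $4,505.77
Net pay = $12,590.46 − $4,505.77 = $8,084.69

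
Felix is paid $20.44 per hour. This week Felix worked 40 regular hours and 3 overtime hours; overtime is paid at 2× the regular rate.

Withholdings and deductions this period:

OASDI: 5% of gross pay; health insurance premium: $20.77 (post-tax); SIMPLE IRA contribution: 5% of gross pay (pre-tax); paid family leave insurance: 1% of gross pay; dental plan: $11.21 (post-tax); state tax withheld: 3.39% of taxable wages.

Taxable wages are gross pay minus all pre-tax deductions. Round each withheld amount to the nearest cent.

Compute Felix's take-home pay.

Regular pay: 40 × $20.44 = $817.60
Overtime pay: 3 × $20.44 × 2 = $122.64
Gross pay = $817.60 + $122.64 = $940.24
SIMPLE IRA contribution: $940.24 × 0.05 = $47.01
Taxable wages = $940.24 − $47.01 = $893.23
State tax withheld: $893.23 × 0.0339 = $30.28
Paid family leave insurance: $940.24 × 0.01 = $9.40
OASDI: $940.24 × 0.05 = $47.01
Dental plan: $11.21
Health insurance premium: $20.77
Total deductions = $47.01 + $30.28 + $9.40 + $47.01 + $11.21 + $20.77 = $165.68
Net pay = $940.24 − $165.68 = $774.56

$774.56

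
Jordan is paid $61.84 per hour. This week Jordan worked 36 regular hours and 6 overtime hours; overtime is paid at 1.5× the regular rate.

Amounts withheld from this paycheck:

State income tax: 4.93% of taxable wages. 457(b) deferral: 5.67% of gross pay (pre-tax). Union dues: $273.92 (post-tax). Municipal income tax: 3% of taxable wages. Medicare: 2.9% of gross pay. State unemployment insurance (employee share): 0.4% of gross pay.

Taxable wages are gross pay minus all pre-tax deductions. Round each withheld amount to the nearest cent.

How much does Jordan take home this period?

$2,051.11

Regular pay: 36 × $61.84 = $2,226.24
Overtime pay: 6 × $61.84 × 1.5 = $556.56
Gross pay = $2,226.24 + $556.56 = $2,782.80
457(b) deferral: $2,782.80 × 0.0567 = $157.78
Taxable wages = $2,782.80 − $157.78 = $2,625.02
State income tax: $2,625.02 × 0.0493 = $129.41
Municipal income tax: $2,625.02 × 0.03 = $78.75
Medicare: $2,782.80 × 0.029 = $80.70
State unemployment insurance (employee share): $2,782.80 × 0.004 = $11.13
Union dues: $273.92
Total deductions = $157.78 + $129.41 + $78.75 + $80.70 + $11.13 + $273.92 = $731.69
Net pay = $2,782.80 − $731.69 = $2,051.11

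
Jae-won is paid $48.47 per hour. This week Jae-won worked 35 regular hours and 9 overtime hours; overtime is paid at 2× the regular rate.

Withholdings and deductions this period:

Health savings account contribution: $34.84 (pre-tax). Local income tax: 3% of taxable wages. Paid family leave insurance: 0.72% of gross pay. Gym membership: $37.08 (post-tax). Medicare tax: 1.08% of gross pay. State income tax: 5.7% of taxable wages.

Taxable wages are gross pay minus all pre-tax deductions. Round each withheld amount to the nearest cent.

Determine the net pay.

$2230.29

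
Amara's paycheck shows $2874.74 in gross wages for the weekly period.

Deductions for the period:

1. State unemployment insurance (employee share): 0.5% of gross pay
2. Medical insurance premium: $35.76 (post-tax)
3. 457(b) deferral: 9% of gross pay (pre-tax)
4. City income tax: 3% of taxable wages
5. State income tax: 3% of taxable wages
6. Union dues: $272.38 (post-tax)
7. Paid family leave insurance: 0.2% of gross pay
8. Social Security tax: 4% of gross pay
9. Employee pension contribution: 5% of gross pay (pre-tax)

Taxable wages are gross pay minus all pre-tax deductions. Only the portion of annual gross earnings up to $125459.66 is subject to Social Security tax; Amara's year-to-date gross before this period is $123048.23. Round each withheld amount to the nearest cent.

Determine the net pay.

457(b) deferral: $2874.74 × 0.09 = $258.73
Employee pension contribution: $2874.74 × 0.05 = $143.74
Pre-tax total = $258.73 + $143.74 = $402.47
Taxable wages = $2874.74 − $402.47 = $2472.27
City income tax: $2472.27 × 0.03 = $74.17
State income tax: $2472.27 × 0.03 = $74.17
Social Security tax: only $125459.66 − $123048.23 = $2411.43 of this check is subject → $2411.43 × 0.04 = $96.46
Paid family leave insurance: $2874.74 × 0.002 = $5.75
State unemployment insurance (employee share): $2874.74 × 0.005 = $14.37
Medical insurance premium: $35.76
Union dues: $272.38
Total deductions = $258.73 + $143.74 + $74.17 + $74.17 + $96.46 + $5.75 + $14.37 + $35.76 + $272.38 = $975.53
Net pay = $2874.74 − $975.53 = $1899.21

$1899.21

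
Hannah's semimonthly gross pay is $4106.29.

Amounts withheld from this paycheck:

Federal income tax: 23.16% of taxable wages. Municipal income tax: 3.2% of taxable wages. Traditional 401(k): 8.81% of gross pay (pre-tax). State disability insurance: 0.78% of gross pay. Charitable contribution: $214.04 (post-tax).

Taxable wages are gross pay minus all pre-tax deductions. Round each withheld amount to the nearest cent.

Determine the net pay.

$2511.41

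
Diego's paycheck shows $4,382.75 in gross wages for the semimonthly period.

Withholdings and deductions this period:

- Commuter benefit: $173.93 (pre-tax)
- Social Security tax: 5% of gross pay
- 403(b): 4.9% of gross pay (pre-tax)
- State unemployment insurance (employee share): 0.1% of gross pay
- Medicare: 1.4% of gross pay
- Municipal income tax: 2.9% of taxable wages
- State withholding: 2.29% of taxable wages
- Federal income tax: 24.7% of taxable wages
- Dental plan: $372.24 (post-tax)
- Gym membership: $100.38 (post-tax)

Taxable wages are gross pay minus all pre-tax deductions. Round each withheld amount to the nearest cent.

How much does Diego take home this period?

$2,042.74

403(b): $4,382.75 × 0.049 = $214.75
Commuter benefit: $173.93
Pre-tax total = $214.75 + $173.93 = $388.68
Taxable wages = $4,382.75 − $388.68 = $3,994.07
Federal income tax: $3,994.07 × 0.247 = $986.54
State withholding: $3,994.07 × 0.0229 = $91.46
Municipal income tax: $3,994.07 × 0.029 = $115.83
Social Security tax: $4,382.75 × 0.05 = $219.14
Medicare: $4,382.75 × 0.014 = $61.36
State unemployment insurance (employee share): $4,382.75 × 0.001 = $4.38
Dental plan: $372.24
Gym membership: $100.38
Total deductions = $214.75 + $173.93 + $986.54 + $91.46 + $115.83 + $219.14 + $61.36 + $4.38 + $372.24 + $100.38 = $2,340.01
Net pay = $4,382.75 − $2,340.01 = $2,042.74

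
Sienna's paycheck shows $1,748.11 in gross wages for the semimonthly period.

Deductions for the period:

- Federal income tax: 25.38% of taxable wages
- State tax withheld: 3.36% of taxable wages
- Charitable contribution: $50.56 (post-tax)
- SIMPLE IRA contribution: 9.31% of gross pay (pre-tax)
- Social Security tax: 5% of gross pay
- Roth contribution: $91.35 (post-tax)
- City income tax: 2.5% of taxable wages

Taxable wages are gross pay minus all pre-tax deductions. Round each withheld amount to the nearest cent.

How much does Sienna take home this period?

$860.78

SIMPLE IRA contribution: $1,748.11 × 0.0931 = $162.75
Taxable wages = $1,748.11 − $162.75 = $1,585.36
State tax withheld: $1,585.36 × 0.0336 = $53.27
Federal income tax: $1,585.36 × 0.2538 = $402.36
City income tax: $1,585.36 × 0.025 = $39.63
Social Security tax: $1,748.11 × 0.05 = $87.41
Roth contribution: $91.35
Charitable contribution: $50.56
Total deductions = $162.75 + $53.27 + $402.36 + $39.63 + $87.41 + $91.35 + $50.56 = $887.33
Net pay = $1,748.11 − $887.33 = $860.78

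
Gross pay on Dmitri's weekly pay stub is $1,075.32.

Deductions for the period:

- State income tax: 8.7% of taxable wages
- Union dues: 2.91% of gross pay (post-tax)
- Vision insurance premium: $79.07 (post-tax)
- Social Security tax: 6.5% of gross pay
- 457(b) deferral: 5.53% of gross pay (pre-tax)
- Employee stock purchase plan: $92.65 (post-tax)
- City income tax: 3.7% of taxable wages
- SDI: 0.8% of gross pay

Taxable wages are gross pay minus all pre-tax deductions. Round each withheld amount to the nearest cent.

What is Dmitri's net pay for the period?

$608.37

457(b) deferral: $1,075.32 × 0.0553 = $59.47
Taxable wages = $1,075.32 − $59.47 = $1,015.85
State income tax: $1,015.85 × 0.087 = $88.38
City income tax: $1,015.85 × 0.037 = $37.59
SDI: $1,075.32 × 0.008 = $8.60
Social Security tax: $1,075.32 × 0.065 = $69.90
Vision insurance premium: $79.07
Employee stock purchase plan: $92.65
Union dues: $1,075.32 × 0.0291 = $31.29
Total deductions = $59.47 + $88.38 + $37.59 + $8.60 + $69.90 + $79.07 + $92.65 + $31.29 = $466.95
Net pay = $1,075.32 − $466.95 = $608.37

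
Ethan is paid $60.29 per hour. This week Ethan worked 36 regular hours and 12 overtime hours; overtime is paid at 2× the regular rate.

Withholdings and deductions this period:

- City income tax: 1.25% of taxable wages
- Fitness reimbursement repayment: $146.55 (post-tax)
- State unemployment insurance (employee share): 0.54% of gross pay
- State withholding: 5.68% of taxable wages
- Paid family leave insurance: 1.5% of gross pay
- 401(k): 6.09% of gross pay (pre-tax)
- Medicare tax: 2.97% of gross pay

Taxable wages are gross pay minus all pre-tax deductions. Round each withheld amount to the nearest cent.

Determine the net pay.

$2,833.90

Regular pay: 36 × $60.29 = $2,170.44
Overtime pay: 12 × $60.29 × 2 = $1,446.96
Gross pay = $2,170.44 + $1,446.96 = $3,617.40
401(k): $3,617.40 × 0.0609 = $220.30
Taxable wages = $3,617.40 − $220.30 = $3,397.10
State withholding: $3,397.10 × 0.0568 = $192.96
City income tax: $3,397.10 × 0.0125 = $42.46
Paid family leave insurance: $3,617.40 × 0.015 = $54.26
State unemployment insurance (employee share): $3,617.40 × 0.0054 = $19.53
Medicare tax: $3,617.40 × 0.0297 = $107.44
Fitness reimbursement repayment: $146.55
Total deductions = $220.30 + $192.96 + $42.46 + $54.26 + $19.53 + $107.44 + $146.55 = $783.50
Net pay = $3,617.40 − $783.50 = $2,833.90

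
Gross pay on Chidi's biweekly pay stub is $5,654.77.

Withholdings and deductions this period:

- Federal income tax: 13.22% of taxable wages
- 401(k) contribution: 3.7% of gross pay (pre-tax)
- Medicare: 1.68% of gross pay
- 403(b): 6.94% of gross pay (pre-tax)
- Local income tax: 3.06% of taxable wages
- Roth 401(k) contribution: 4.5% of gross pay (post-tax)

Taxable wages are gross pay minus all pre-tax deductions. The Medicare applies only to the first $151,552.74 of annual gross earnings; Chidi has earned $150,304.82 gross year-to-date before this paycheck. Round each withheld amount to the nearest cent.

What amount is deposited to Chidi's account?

$3,955.03

403(b): $5,654.77 × 0.0694 = $392.44
401(k) contribution: $5,654.77 × 0.037 = $209.23
Pre-tax total = $392.44 + $209.23 = $601.67
Taxable wages = $5,654.77 − $601.67 = $5,053.10
Local income tax: $5,053.10 × 0.0306 = $154.62
Federal income tax: $5,053.10 × 0.1322 = $668.02
Medicare: only $151,552.74 − $150,304.82 = $1,247.92 of this check is subject → $1,247.92 × 0.0168 = $20.97
Roth 401(k) contribution: $5,654.77 × 0.045 = $254.46
Total deductions = $392.44 + $209.23 + $154.62 + $668.02 + $20.97 + $254.46 = $1,699.74
Net pay = $5,654.77 − $1,699.74 = $3,955.03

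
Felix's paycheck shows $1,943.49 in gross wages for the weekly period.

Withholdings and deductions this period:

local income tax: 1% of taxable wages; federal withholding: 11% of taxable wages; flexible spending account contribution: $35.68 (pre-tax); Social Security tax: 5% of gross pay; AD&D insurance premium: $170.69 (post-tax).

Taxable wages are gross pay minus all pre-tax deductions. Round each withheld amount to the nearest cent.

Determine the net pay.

$1,411.01

Flexible spending account contribution: $35.68
Taxable wages = $1,943.49 − $35.68 = $1,907.81
Federal withholding: $1,907.81 × 0.11 = $209.86
Local income tax: $1,907.81 × 0.01 = $19.08
Social Security tax: $1,943.49 × 0.05 = $97.17
AD&D insurance premium: $170.69
Total deductions = $35.68 + $209.86 + $19.08 + $97.17 + $170.69 = $532.48
Net pay = $1,943.49 − $532.48 = $1,411.01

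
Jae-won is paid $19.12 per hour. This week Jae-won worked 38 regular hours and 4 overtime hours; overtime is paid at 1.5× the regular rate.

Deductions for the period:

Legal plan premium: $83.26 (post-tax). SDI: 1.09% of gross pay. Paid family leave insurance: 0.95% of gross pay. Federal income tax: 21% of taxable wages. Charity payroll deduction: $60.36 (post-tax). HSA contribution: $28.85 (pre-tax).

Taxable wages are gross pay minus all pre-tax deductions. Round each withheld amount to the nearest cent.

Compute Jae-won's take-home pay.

$481.04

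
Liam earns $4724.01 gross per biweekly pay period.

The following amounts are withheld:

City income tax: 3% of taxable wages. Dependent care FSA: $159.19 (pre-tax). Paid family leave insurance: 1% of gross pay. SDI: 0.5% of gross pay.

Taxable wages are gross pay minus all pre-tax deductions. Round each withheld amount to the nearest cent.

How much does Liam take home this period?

Dependent care FSA: $159.19
Taxable wages = $4724.01 − $159.19 = $4564.82
City income tax: $4564.82 × 0.03 = $136.94
Paid family leave insurance: $4724.01 × 0.01 = $47.24
SDI: $4724.01 × 0.005 = $23.62
Total deductions = $159.19 + $136.94 + $47.24 + $23.62 = $366.99
Net pay = $4724.01 − $366.99 = $4357.02

$4357.02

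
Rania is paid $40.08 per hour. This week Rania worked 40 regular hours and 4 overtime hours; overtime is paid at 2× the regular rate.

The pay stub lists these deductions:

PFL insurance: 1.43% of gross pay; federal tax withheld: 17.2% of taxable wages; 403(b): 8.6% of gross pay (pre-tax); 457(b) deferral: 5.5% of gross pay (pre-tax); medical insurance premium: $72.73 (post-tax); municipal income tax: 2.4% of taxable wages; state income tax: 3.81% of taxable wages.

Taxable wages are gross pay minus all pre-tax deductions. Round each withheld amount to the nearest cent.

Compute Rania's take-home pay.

$1,165.48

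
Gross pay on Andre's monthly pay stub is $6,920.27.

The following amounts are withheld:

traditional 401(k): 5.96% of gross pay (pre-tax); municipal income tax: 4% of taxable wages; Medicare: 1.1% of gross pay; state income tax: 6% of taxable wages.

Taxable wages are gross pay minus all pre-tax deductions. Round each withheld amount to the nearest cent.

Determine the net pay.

Traditional 401(k): $6,920.27 × 0.0596 = $412.45
Taxable wages = $6,920.27 − $412.45 = $6,507.82
Municipal income tax: $6,507.82 × 0.04 = $260.31
State income tax: $6,507.82 × 0.06 = $390.47
Medicare: $6,920.27 × 0.011 = $76.12
Total deductions = $412.45 + $260.31 + $390.47 + $76.12 = $1,139.35
Net pay = $6,920.27 − $1,139.35 = $5,780.92

$5,780.92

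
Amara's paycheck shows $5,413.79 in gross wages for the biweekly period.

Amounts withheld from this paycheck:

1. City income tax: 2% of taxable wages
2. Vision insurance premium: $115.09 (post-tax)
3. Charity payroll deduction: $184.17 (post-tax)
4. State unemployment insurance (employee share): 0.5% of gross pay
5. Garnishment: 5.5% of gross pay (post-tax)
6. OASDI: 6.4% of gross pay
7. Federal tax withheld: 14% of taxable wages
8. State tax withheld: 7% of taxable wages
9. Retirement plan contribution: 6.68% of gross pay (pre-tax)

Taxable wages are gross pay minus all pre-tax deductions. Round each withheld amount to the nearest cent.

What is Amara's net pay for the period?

Retirement plan contribution: $5,413.79 × 0.0668 = $361.64
Taxable wages = $5,413.79 − $361.64 = $5,052.15
State tax withheld: $5,052.15 × 0.07 = $353.65
Federal tax withheld: $5,052.15 × 0.14 = $707.30
City income tax: $5,052.15 × 0.02 = $101.04
OASDI: $5,413.79 × 0.064 = $346.48
State unemployment insurance (employee share): $5,413.79 × 0.005 = $27.07
Garnishment: $5,413.79 × 0.055 = $297.76
Vision insurance premium: $115.09
Charity payroll deduction: $184.17
Total deductions = $361.64 + $353.65 + $707.30 + $101.04 + $346.48 + $27.07 + $297.76 + $115.09 + $184.17 = $2,494.20
Net pay = $5,413.79 − $2,494.20 = $2,919.59

$2,919.59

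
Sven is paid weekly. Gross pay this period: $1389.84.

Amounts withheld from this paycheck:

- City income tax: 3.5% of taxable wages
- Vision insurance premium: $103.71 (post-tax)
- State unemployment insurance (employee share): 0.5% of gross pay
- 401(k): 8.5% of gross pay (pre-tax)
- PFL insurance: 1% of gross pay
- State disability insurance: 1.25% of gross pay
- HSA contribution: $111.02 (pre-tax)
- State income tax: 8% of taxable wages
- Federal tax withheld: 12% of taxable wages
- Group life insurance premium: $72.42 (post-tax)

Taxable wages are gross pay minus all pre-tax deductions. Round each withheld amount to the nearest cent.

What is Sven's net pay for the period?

$673.58

HSA contribution: $111.02
401(k): $1389.84 × 0.085 = $118.14
Pre-tax total = $111.02 + $118.14 = $229.16
Taxable wages = $1389.84 − $229.16 = $1160.68
State income tax: $1160.68 × 0.08 = $92.85
City income tax: $1160.68 × 0.035 = $40.62
Federal tax withheld: $1160.68 × 0.12 = $139.28
State disability insurance: $1389.84 × 0.0125 = $17.37
State unemployment insurance (employee share): $1389.84 × 0.005 = $6.95
PFL insurance: $1389.84 × 0.01 = $13.90
Group life insurance premium: $72.42
Vision insurance premium: $103.71
Total deductions = $111.02 + $118.14 + $92.85 + $40.62 + $139.28 + $17.37 + $6.95 + $13.90 + $72.42 + $103.71 = $716.26
Net pay = $1389.84 − $716.26 = $673.58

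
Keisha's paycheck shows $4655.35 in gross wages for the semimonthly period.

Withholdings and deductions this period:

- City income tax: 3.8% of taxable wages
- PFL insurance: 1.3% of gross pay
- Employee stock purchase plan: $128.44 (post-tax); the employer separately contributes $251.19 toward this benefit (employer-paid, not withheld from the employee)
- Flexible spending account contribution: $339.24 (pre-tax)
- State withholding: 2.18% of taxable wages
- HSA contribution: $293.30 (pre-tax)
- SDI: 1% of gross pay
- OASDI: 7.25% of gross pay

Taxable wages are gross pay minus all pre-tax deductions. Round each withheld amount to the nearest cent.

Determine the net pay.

$3209.22

Flexible spending account contribution: $339.24
HSA contribution: $293.30
Pre-tax total = $339.24 + $293.30 = $632.54
Taxable wages = $4655.35 − $632.54 = $4022.81
State withholding: $4022.81 × 0.0218 = $87.70
City income tax: $4022.81 × 0.038 = $152.87
SDI: $4655.35 × 0.01 = $46.55
PFL insurance: $4655.35 × 0.013 = $60.52
OASDI: $4655.35 × 0.0725 = $337.51
Employee stock purchase plan: $128.44
(Employer's $251.19 toward employee stock purchase plan is not withheld from the employee.)
Total deductions = $339.24 + $293.30 + $87.70 + $152.87 + $46.55 + $60.52 + $337.51 + $128.44 = $1446.13
Net pay = $4655.35 − $1446.13 = $3209.22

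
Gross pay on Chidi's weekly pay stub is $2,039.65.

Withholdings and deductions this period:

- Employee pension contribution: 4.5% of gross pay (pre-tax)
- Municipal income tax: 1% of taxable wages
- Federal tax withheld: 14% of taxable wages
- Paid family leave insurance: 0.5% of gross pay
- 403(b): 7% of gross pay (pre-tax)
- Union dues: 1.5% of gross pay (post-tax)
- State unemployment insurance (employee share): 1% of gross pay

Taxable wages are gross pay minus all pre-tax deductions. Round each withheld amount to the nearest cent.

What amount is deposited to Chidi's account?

403(b): $2,039.65 × 0.07 = $142.78
Employee pension contribution: $2,039.65 × 0.045 = $91.78
Pre-tax total = $142.78 + $91.78 = $234.56
Taxable wages = $2,039.65 − $234.56 = $1,805.09
Municipal income tax: $1,805.09 × 0.01 = $18.05
Federal tax withheld: $1,805.09 × 0.14 = $252.71
State unemployment insurance (employee share): $2,039.65 × 0.01 = $20.40
Paid family leave insurance: $2,039.65 × 0.005 = $10.20
Union dues: $2,039.65 × 0.015 = $30.59
Total deductions = $142.78 + $91.78 + $18.05 + $252.71 + $20.40 + $10.20 + $30.59 = $566.51
Net pay = $2,039.65 − $566.51 = $1,473.14

$1,473.14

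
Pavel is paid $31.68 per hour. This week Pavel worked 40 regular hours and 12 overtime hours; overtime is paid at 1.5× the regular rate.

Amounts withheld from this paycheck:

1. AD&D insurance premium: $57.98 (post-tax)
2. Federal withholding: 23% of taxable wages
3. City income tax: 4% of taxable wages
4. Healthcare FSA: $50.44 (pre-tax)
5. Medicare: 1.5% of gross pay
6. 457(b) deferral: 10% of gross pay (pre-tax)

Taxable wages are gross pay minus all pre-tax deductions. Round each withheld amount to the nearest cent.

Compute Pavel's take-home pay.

$1,084.84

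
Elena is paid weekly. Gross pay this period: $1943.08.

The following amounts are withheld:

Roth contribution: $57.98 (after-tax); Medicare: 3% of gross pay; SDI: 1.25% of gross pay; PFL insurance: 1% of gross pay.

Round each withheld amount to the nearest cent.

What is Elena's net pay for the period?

$1783.09

Medicare: $1943.08 × 0.03 = $58.29
SDI: $1943.08 × 0.0125 = $24.29
PFL insurance: $1943.08 × 0.01 = $19.43
Roth contribution: $57.98
Total deductions = $58.29 + $24.29 + $19.43 + $57.98 = $159.99
Net pay = $1943.08 − $159.99 = $1783.09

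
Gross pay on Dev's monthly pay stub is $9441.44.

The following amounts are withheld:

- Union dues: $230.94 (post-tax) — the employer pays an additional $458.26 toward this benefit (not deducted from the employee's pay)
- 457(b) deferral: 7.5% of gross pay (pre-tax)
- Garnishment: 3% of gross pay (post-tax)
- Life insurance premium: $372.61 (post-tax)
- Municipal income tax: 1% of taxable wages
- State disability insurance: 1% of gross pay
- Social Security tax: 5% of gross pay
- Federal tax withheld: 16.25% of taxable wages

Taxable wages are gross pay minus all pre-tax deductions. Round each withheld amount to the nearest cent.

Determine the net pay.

457(b) deferral: $9441.44 × 0.075 = $708.11
Taxable wages = $9441.44 − $708.11 = $8733.33
Federal tax withheld: $8733.33 × 0.1625 = $1419.17
Municipal income tax: $8733.33 × 0.01 = $87.33
Social Security tax: $9441.44 × 0.05 = $472.07
State disability insurance: $9441.44 × 0.01 = $94.41
Union dues: $230.94
Life insurance premium: $372.61
Garnishment: $9441.44 × 0.03 = $283.24
(Employer's $458.26 toward union dues is not withheld from the employee.)
Total deductions = $708.11 + $1419.17 + $87.33 + $472.07 + $94.41 + $230.94 + $372.61 + $283.24 = $3667.88
Net pay = $9441.44 − $3667.88 = $5773.56

$5773.56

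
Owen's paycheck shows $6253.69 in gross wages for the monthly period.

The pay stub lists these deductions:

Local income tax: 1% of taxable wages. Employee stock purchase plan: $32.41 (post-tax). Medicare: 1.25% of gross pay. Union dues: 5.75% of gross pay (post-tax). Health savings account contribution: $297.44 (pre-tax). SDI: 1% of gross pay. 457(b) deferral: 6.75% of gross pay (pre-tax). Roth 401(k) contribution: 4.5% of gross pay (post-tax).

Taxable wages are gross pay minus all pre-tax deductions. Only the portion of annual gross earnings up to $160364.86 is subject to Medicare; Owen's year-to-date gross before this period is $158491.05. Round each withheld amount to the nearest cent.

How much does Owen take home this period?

$4719.41

457(b) deferral: $6253.69 × 0.0675 = $422.12
Health savings account contribution: $297.44
Pre-tax total = $422.12 + $297.44 = $719.56
Taxable wages = $6253.69 − $719.56 = $5534.13
Local income tax: $5534.13 × 0.01 = $55.34
Medicare: only $160364.86 − $158491.05 = $1873.81 of this check is subject → $1873.81 × 0.0125 = $23.42
SDI: $6253.69 × 0.01 = $62.54
Employee stock purchase plan: $32.41
Roth 401(k) contribution: $6253.69 × 0.045 = $281.42
Union dues: $6253.69 × 0.0575 = $359.59
Total deductions = $422.12 + $297.44 + $55.34 + $23.42 + $62.54 + $32.41 + $281.42 + $359.59 = $1534.28
Net pay = $6253.69 − $1534.28 = $4719.41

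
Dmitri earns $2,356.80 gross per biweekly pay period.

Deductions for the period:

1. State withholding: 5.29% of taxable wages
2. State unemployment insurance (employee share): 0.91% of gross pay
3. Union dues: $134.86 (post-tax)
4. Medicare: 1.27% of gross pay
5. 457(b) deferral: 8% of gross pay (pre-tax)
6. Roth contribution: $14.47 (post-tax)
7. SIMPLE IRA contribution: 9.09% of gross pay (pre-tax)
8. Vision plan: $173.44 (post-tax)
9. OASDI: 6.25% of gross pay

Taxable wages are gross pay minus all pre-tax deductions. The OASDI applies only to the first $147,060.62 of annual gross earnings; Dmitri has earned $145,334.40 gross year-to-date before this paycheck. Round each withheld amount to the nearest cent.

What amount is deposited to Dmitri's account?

SIMPLE IRA contribution: $2,356.80 × 0.0909 = $214.23
457(b) deferral: $2,356.80 × 0.08 = $188.54
Pre-tax total = $214.23 + $188.54 = $402.77
Taxable wages = $2,356.80 − $402.77 = $1,954.03
State withholding: $1,954.03 × 0.0529 = $103.37
Medicare: $2,356.80 × 0.0127 = $29.93
OASDI: only $147,060.62 − $145,334.40 = $1,726.22 of this check is subject → $1,726.22 × 0.0625 = $107.89
State unemployment insurance (employee share): $2,356.80 × 0.0091 = $21.45
Roth contribution: $14.47
Union dues: $134.86
Vision plan: $173.44
Total deductions = $214.23 + $188.54 + $103.37 + $29.93 + $107.89 + $21.45 + $14.47 + $134.86 + $173.44 = $988.18
Net pay = $2,356.80 − $988.18 = $1,368.62

$1,368.62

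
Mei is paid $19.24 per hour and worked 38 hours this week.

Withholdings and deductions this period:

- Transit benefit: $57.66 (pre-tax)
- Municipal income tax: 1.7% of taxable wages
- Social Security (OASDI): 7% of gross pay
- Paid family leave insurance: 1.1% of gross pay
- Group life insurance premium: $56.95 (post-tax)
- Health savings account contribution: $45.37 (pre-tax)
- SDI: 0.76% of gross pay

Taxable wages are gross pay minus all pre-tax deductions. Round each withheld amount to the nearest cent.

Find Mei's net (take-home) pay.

$495.68

Gross pay: 38 × $19.24 = $731.12
Transit benefit: $57.66
Health savings account contribution: $45.37
Pre-tax total = $57.66 + $45.37 = $103.03
Taxable wages = $731.12 − $103.03 = $628.09
Municipal income tax: $628.09 × 0.017 = $10.68
Social Security (OASDI): $731.12 × 0.07 = $51.18
Paid family leave insurance: $731.12 × 0.011 = $8.04
SDI: $731.12 × 0.0076 = $5.56
Group life insurance premium: $56.95
Total deductions = $57.66 + $45.37 + $10.68 + $51.18 + $8.04 + $5.56 + $56.95 = $235.44
Net pay = $731.12 − $235.44 = $495.68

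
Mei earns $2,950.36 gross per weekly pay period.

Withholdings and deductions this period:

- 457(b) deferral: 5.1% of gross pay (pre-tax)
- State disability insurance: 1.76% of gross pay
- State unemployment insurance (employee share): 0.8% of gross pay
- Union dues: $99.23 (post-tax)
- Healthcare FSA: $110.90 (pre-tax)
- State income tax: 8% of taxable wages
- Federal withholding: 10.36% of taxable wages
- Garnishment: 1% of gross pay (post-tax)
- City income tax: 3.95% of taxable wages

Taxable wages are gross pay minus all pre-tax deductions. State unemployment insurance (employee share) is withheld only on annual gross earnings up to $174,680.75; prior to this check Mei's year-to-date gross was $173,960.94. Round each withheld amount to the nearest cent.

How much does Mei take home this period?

457(b) deferral: $2,950.36 × 0.051 = $150.47
Healthcare FSA: $110.90
Pre-tax total = $150.47 + $110.90 = $261.37
Taxable wages = $2,950.36 − $261.37 = $2,688.99
State income tax: $2,688.99 × 0.08 = $215.12
Federal withholding: $2,688.99 × 0.1036 = $278.58
City income tax: $2,688.99 × 0.0395 = $106.22
State unemployment insurance (employee share): only $174,680.75 − $173,960.94 = $719.81 of this check is subject → $719.81 × 0.008 = $5.76
State disability insurance: $2,950.36 × 0.0176 = $51.93
Union dues: $99.23
Garnishment: $2,950.36 × 0.01 = $29.50
Total deductions = $150.47 + $110.90 + $215.12 + $278.58 + $106.22 + $5.76 + $51.93 + $99.23 + $29.50 = $1,047.71
Net pay = $2,950.36 − $1,047.71 = $1,902.65

$1,902.65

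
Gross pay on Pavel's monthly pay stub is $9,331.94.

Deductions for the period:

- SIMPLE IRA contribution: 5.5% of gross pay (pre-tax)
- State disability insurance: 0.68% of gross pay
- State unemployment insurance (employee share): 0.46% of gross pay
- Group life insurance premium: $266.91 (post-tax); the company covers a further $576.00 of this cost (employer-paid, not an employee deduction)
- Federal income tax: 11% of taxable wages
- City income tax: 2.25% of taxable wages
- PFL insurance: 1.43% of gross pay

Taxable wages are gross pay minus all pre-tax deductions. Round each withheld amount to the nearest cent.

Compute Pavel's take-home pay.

$7,143.46

SIMPLE IRA contribution: $9,331.94 × 0.055 = $513.26
Taxable wages = $9,331.94 − $513.26 = $8,818.68
Federal income tax: $8,818.68 × 0.11 = $970.05
City income tax: $8,818.68 × 0.0225 = $198.42
State unemployment insurance (employee share): $9,331.94 × 0.0046 = $42.93
State disability insurance: $9,331.94 × 0.0068 = $63.46
PFL insurance: $9,331.94 × 0.0143 = $133.45
Group life insurance premium: $266.91
(Employer's $576.00 toward group life insurance premium is not withheld from the employee.)
Total deductions = $513.26 + $970.05 + $198.42 + $42.93 + $63.46 + $133.45 + $266.91 = $2,188.48
Net pay = $9,331.94 − $2,188.48 = $7,143.46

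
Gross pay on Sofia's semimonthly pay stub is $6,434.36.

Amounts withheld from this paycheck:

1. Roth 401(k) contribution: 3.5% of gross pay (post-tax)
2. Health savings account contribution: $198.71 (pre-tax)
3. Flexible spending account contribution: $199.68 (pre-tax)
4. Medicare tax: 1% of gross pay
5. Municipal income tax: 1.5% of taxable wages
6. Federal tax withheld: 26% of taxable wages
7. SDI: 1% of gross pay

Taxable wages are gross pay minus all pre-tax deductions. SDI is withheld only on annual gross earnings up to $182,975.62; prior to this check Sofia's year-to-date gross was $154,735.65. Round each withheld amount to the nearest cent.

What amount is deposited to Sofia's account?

$4,022.20

Health savings account contribution: $198.71
Flexible spending account contribution: $199.68
Pre-tax total = $198.71 + $199.68 = $398.39
Taxable wages = $6,434.36 − $398.39 = $6,035.97
Municipal income tax: $6,035.97 × 0.015 = $90.54
Federal tax withheld: $6,035.97 × 0.26 = $1,569.35
SDI: cap not yet reached, full $6,434.36 is subject → $6,434.36 × 0.01 = $64.34
Medicare tax: $6,434.36 × 0.01 = $64.34
Roth 401(k) contribution: $6,434.36 × 0.035 = $225.20
Total deductions = $198.71 + $199.68 + $90.54 + $1,569.35 + $64.34 + $64.34 + $225.20 = $2,412.16
Net pay = $6,434.36 − $2,412.16 = $4,022.20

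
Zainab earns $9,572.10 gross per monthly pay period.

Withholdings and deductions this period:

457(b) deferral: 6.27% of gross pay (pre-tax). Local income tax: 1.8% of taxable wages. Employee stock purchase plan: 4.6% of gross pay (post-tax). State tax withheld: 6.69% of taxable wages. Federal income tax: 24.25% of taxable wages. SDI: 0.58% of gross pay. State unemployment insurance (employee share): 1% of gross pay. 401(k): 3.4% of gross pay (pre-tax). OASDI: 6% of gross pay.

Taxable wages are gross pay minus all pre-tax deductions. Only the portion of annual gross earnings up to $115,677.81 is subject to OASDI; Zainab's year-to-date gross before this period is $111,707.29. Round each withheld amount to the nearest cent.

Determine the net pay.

$4,985.83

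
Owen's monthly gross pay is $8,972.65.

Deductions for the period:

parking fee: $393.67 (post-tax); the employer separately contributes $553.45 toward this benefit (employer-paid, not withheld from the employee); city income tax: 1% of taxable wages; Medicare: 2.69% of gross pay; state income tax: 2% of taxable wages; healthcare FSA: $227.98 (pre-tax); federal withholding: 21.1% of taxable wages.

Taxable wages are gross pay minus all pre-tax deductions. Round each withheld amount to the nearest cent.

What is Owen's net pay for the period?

Healthcare FSA: $227.98
Taxable wages = $8,972.65 − $227.98 = $8,744.67
City income tax: $8,744.67 × 0.01 = $87.45
Federal withholding: $8,744.67 × 0.211 = $1,845.13
State income tax: $8,744.67 × 0.02 = $174.89
Medicare: $8,972.65 × 0.0269 = $241.36
Parking fee: $393.67
(Employer's $553.45 toward parking fee is not withheld from the employee.)
Total deductions = $227.98 + $87.45 + $1,845.13 + $174.89 + $241.36 + $393.67 = $2,970.48
Net pay = $8,972.65 − $2,970.48 = $6,002.17

$6,002.17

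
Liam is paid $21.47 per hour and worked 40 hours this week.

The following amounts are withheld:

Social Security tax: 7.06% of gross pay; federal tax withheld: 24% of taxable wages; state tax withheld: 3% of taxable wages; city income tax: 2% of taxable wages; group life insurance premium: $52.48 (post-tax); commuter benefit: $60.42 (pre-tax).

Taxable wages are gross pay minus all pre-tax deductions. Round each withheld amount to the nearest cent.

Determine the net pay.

$453.74

Gross pay: 40 × $21.47 = $858.80
Commuter benefit: $60.42
Taxable wages = $858.80 − $60.42 = $798.38
State tax withheld: $798.38 × 0.03 = $23.95
Federal tax withheld: $798.38 × 0.24 = $191.61
City income tax: $798.38 × 0.02 = $15.97
Social Security tax: $858.80 × 0.0706 = $60.63
Group life insurance premium: $52.48
Total deductions = $60.42 + $23.95 + $191.61 + $15.97 + $60.63 + $52.48 = $405.06
Net pay = $858.80 − $405.06 = $453.74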